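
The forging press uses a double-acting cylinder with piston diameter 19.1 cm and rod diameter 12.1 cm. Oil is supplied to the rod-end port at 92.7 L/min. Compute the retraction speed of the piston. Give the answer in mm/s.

v ≈ 90.1 mm/s

Rod-side annular area A_ann = π/4 × (19.1² − 12.1²) = 171.5 cm^2
Flow into the rod-end port fills the annular volume.
v = Q / A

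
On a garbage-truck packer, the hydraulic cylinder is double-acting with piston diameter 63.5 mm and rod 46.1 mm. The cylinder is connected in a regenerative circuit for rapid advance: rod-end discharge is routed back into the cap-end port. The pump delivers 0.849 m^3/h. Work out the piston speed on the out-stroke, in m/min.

In regeneration the rod-end outflow joins the pump flow into the cap end, so the net volume the pump must supply per unit advance equals the rod cross-section area.
Rod cross-section A_rod = π/4 × (46.1 mm)² = 1669 mm^2
v = Q_pump / A_rod

v ≈ 8.48 m/min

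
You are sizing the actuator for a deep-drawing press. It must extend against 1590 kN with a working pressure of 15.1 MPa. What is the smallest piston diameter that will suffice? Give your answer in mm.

Extension force acts on the full piston face: F = P × (π/4)D².
D = √(4F / (πP)) = √(4 × 1590 kN / (π × 15.1 MPa))

D ≈ 366 mm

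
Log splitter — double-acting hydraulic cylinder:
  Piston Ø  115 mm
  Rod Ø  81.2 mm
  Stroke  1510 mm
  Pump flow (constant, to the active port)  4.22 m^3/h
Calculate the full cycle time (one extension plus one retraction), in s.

Cap-side area A_cap = π/4 × (115 mm)² = 10390 mm^2
Rod-side annular area A_ann = π/4 × (115² − 81.2²) = 5208 mm^2
t_ext = A_cap·L/Q = 13.38 s
t_ret = A_ann·L/Q = 6.709 s
t_cycle = t_ext + t_ret

t ≈ 20.1 s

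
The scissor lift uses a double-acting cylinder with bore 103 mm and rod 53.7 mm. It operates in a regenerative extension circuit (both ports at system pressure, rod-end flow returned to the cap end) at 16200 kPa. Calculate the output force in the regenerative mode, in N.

With equal pressure on both faces, forces on the annular region cancel; the net push is pressure × rod cross-section.
Rod cross-section A_rod = π/4 × (53.7 mm)² = 2265 mm^2
F = P × A_rod

F ≈ 36700 N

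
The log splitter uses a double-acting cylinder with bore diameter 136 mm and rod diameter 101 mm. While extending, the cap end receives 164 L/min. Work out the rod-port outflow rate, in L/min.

Q_out ≈ 73.5 L/min

Cap-side area A_cap = π/4 × (136 mm)² = 14530 mm^2
Rod-side annular area A_ann = π/4 × (136² − 101²) = 6515 mm^2
Piston speed v = Q_in/A_cap; rod-end outflow Q_out = v × A_ann = Q_in × A_ann/A_cap.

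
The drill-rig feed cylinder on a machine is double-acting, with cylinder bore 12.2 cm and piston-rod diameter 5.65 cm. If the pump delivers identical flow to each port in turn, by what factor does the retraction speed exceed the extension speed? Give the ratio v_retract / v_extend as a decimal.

Cap-side area A_cap = π/4 × (12.2 cm)² = 116.9 cm^2
Rod-side annular area A_ann = π/4 × (12.2² − 5.65²) = 91.83 cm^2
For equal Q, v ∝ 1/A, so v_ret/v_ext = A_cap/A_ann.

v_ret/v_ext ≈ 1.27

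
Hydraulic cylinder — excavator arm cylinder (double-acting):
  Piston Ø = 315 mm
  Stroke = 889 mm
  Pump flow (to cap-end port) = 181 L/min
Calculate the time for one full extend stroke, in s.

t ≈ 23.0 s

Cap-side area A_cap = π/4 × (315 mm)² = 77930 mm^2
Swept volume V = A × L; t = V / Q = A·L / Q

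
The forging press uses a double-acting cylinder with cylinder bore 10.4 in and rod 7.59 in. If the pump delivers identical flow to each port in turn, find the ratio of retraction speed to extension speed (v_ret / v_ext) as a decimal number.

Cap-side area A_cap = π/4 × (10.4 in)² = 84.95 in^2
Rod-side annular area A_ann = π/4 × (10.4² − 7.59²) = 39.70 in^2
For equal Q, v ∝ 1/A, so v_ret/v_ext = A_cap/A_ann.

v_ret/v_ext ≈ 2.14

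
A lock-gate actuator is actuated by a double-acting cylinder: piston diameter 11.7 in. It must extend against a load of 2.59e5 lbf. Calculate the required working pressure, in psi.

P ≈ 2410 psi

Cap-side area A_cap = π/4 × (11.7 in)² = 107.5 in^2
P = F / A = 2.59e5 lbf / A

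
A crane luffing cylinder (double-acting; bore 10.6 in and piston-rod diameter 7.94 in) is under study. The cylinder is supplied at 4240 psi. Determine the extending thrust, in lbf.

Cap-side area A_cap = π/4 × (10.6 in)² = 88.25 in^2
F = P × A_cap = 4240 psi × A_cap

F ≈ 3.74e5 lbf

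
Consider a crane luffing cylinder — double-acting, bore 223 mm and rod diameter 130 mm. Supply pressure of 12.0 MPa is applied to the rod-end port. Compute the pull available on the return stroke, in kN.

F ≈ 309 kN

Rod-side annular area A_ann = π/4 × (223² − 130²) = 25780 mm^2
On retraction the pressure acts on the annular area (bore minus rod).
F = P × A_ann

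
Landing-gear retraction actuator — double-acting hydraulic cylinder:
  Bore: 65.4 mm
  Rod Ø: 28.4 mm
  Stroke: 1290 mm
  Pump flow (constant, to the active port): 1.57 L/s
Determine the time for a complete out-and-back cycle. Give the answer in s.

t ≈ 5.00 s

Cap-side area A_cap = π/4 × (65.4 mm)² = 3359 mm^2
Rod-side annular area A_ann = π/4 × (65.4² − 28.4²) = 2726 mm^2
t_ext = A_cap·L/Q = 2.760 s
t_ret = A_ann·L/Q = 2.240 s
t_cycle = t_ext + t_ret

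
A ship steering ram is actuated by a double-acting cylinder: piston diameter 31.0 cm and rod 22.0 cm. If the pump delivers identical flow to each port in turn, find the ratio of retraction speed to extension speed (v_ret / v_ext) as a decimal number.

v_ret/v_ext ≈ 2.01

Cap-side area A_cap = π/4 × (31.0 cm)² = 754.8 cm^2
Rod-side annular area A_ann = π/4 × (31.0² − 22.0²) = 374.6 cm^2
For equal Q, v ∝ 1/A, so v_ret/v_ext = A_cap/A_ann.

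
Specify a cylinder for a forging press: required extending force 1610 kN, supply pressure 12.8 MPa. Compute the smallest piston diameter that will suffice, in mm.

Extension force acts on the full piston face: F = P × (π/4)D².
D = √(4F / (πP)) = √(4 × 1610 kN / (π × 12.8 MPa))

D ≈ 400 mm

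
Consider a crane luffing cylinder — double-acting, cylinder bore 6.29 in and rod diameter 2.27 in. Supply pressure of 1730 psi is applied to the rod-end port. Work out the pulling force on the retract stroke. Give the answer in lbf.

F ≈ 46800 lbf

Rod-side annular area A_ann = π/4 × (6.29² − 2.27²) = 27.03 in^2
On retraction the pressure acts on the annular area (bore minus rod).
F = P × A_ann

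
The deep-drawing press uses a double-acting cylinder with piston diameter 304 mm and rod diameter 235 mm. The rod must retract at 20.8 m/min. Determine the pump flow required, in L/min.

Rod-side annular area A_ann = π/4 × (304² − 235²) = 29210 mm^2
Q = A × v

Q ≈ 608 L/min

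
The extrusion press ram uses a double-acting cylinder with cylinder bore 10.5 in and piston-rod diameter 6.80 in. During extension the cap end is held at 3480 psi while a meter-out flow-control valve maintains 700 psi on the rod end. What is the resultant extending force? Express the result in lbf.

F ≈ 2.66e5 lbf

Cap-side area A_cap = π/4 × (10.5 in)² = 86.59 in^2
Rod-side annular area A_ann = π/4 × (10.5² − 6.80²) = 50.27 in^2
Net thrust = P_cap·A_cap − P_rod·A_ann = 3.013e5 lbf − 35190 lbf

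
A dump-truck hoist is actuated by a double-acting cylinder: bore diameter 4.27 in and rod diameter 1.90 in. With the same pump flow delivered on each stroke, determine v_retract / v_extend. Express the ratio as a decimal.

Cap-side area A_cap = π/4 × (4.27 in)² = 14.32 in^2
Rod-side annular area A_ann = π/4 × (4.27² − 1.90²) = 11.48 in^2
For equal Q, v ∝ 1/A, so v_ret/v_ext = A_cap/A_ann.

v_ret/v_ext ≈ 1.25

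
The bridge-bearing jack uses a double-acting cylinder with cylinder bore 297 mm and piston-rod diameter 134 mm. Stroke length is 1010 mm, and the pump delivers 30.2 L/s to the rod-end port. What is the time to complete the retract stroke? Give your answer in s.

t ≈ 1.85 s

Rod-side annular area A_ann = π/4 × (297² − 134²) = 55180 mm^2
Swept volume V = A × L; t = V / Q = A·L / Q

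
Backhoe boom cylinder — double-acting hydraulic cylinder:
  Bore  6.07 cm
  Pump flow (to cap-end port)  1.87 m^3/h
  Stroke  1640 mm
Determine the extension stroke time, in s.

t ≈ 9.14 s

Cap-side area A_cap = π/4 × (6.07 cm)² = 28.94 cm^2
Swept volume V = A × L; t = V / Q = A·L / Q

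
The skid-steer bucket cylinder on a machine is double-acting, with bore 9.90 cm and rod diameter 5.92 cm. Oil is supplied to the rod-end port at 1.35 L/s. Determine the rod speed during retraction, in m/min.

Rod-side annular area A_ann = π/4 × (9.90² − 5.92²) = 49.45 cm^2
Flow into the rod-end port fills the annular volume.
v = Q / A

v ≈ 16.4 m/min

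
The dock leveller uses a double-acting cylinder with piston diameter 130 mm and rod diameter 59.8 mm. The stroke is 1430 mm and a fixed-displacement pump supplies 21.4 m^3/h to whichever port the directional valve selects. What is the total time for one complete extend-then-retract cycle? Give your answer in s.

t ≈ 5.71 s

Cap-side area A_cap = π/4 × (130 mm)² = 13270 mm^2
Rod-side annular area A_ann = π/4 × (130² − 59.8²) = 10460 mm^2
t_ext = A_cap·L/Q = 3.193 s
t_ret = A_ann·L/Q = 2.517 s
t_cycle = t_ext + t_ret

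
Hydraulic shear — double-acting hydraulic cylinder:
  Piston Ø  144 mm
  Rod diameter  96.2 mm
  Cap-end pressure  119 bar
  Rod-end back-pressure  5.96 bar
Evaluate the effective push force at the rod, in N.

Cap-side area A_cap = π/4 × (144 mm)² = 16290 mm^2
Rod-side annular area A_ann = π/4 × (144² − 96.2²) = 9018 mm^2
Net thrust = P_cap·A_cap − P_rod·A_ann = 1.938e5 N − 5374 N

F ≈ 1.88e5 N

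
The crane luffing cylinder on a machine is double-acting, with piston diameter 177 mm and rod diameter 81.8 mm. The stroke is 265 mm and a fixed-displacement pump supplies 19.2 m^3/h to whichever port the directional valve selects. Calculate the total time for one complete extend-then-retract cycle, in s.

t ≈ 2.18 s

Cap-side area A_cap = π/4 × (177 mm)² = 24610 mm^2
Rod-side annular area A_ann = π/4 × (177² − 81.8²) = 19350 mm^2
t_ext = A_cap·L/Q = 1.223 s
t_ret = A_ann·L/Q = 0.9615 s
t_cycle = t_ext + t_ret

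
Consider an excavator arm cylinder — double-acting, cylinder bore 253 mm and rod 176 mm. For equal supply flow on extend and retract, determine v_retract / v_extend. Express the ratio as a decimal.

v_ret/v_ext ≈ 1.94

Cap-side area A_cap = π/4 × (253 mm)² = 50270 mm^2
Rod-side annular area A_ann = π/4 × (253² − 176²) = 25940 mm^2
For equal Q, v ∝ 1/A, so v_ret/v_ext = A_cap/A_ann.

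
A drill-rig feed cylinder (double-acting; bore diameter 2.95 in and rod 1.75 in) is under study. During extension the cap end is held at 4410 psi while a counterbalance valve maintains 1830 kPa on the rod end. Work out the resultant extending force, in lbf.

Cap-side area A_cap = π/4 × (2.95 in)² = 6.835 in^2
Rod-side annular area A_ann = π/4 × (2.95² − 1.75²) = 4.430 in^2
Net thrust = P_cap·A_cap − P_rod·A_ann = 30140 lbf − 1176 lbf

F ≈ 29000 lbf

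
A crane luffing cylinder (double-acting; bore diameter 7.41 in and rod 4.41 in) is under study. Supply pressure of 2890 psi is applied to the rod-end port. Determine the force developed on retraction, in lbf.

Rod-side annular area A_ann = π/4 × (7.41² − 4.41²) = 27.85 in^2
On retraction the pressure acts on the annular area (bore minus rod).
F = P × A_ann

F ≈ 80500 lbf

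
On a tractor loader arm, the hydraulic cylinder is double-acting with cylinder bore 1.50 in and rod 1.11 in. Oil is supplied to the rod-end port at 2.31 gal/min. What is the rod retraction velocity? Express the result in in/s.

v ≈ 11.1 in/s

Rod-side annular area A_ann = π/4 × (1.50² − 1.11²) = 0.7995 in^2
Flow into the rod-end port fills the annular volume.
v = Q / A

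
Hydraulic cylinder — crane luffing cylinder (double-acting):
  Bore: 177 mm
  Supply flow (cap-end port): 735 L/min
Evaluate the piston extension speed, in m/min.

Cap-side area A_cap = π/4 × (177 mm)² = 24610 mm^2
v = Q / A

v ≈ 29.9 m/min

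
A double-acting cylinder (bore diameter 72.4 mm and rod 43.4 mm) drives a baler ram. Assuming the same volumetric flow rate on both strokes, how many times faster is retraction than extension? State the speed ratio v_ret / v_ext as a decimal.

v_ret/v_ext ≈ 1.56

Cap-side area A_cap = π/4 × (72.4 mm)² = 4117 mm^2
Rod-side annular area A_ann = π/4 × (72.4² − 43.4²) = 2638 mm^2
For equal Q, v ∝ 1/A, so v_ret/v_ext = A_cap/A_ann.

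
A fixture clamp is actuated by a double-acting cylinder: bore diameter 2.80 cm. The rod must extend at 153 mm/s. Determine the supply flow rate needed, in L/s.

Q ≈ 0.0942 L/s

Cap-side area A_cap = π/4 × (2.80 cm)² = 6.158 cm^2
Q = A × v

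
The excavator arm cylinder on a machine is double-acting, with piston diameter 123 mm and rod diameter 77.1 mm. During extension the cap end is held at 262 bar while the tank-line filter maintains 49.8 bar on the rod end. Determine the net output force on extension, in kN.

Cap-side area A_cap = π/4 × (123 mm)² = 11880 mm^2
Rod-side annular area A_ann = π/4 × (123² − 77.1²) = 7214 mm^2
Net thrust = P_cap·A_cap − P_rod·A_ann = 311.3 kN − 35.92 kN

F ≈ 275 kN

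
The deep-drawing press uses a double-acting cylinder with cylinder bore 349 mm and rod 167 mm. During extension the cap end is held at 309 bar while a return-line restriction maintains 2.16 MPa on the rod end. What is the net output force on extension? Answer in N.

F ≈ 2.80e6 N

Cap-side area A_cap = π/4 × (349 mm)² = 95660 mm^2
Rod-side annular area A_ann = π/4 × (349² − 167²) = 73760 mm^2
Net thrust = P_cap·A_cap − P_rod·A_ann = 2.956e6 N − 1.593e5 N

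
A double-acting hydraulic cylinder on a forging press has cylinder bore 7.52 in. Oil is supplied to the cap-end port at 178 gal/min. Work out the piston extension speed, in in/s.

v ≈ 15.4 in/s

Cap-side area A_cap = π/4 × (7.52 in)² = 44.41 in^2
v = Q / A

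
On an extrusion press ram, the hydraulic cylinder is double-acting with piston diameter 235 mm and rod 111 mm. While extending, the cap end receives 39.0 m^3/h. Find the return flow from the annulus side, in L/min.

Q_out ≈ 505 L/min

Cap-side area A_cap = π/4 × (235 mm)² = 43370 mm^2
Rod-side annular area A_ann = π/4 × (235² − 111²) = 33700 mm^2
Piston speed v = Q_in/A_cap; rod-end outflow Q_out = v × A_ann = Q_in × A_ann/A_cap.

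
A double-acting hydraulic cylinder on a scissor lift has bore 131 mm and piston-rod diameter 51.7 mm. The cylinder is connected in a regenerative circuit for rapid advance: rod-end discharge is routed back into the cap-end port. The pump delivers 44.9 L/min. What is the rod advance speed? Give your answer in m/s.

In regeneration the rod-end outflow joins the pump flow into the cap end, so the net volume the pump must supply per unit advance equals the rod cross-section area.
Rod cross-section A_rod = π/4 × (51.7 mm)² = 2099 mm^2
v = Q_pump / A_rod

v ≈ 0.356 m/s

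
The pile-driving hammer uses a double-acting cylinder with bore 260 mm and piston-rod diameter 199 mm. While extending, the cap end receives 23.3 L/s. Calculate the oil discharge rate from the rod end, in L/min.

Cap-side area A_cap = π/4 × (260 mm)² = 53090 mm^2
Rod-side annular area A_ann = π/4 × (260² − 199²) = 21990 mm^2
Piston speed v = Q_in/A_cap; rod-end outflow Q_out = v × A_ann = Q_in × A_ann/A_cap.

Q_out ≈ 579 L/min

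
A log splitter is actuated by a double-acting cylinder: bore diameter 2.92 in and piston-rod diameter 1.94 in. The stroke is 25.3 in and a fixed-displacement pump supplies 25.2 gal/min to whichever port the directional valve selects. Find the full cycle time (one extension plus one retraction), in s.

t ≈ 2.72 s

Cap-side area A_cap = π/4 × (2.92 in)² = 6.697 in^2
Rod-side annular area A_ann = π/4 × (2.92² − 1.94²) = 3.741 in^2
t_ext = A_cap·L/Q = 1.746 s
t_ret = A_ann·L/Q = 0.9755 s
t_cycle = t_ext + t_ret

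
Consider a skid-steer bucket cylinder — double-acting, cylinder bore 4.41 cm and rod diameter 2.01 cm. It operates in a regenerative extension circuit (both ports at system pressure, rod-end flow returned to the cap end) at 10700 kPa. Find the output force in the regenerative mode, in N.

F ≈ 3400 N

With equal pressure on both faces, forces on the annular region cancel; the net push is pressure × rod cross-section.
Rod cross-section A_rod = π/4 × (2.01 cm)² = 3.173 cm^2
F = P × A_rod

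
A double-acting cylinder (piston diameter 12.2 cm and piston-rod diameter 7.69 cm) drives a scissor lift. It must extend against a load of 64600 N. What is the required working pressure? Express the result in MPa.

Cap-side area A_cap = π/4 × (12.2 cm)² = 116.9 cm^2
P = F / A = 64600 N / A

P ≈ 5.53 MPa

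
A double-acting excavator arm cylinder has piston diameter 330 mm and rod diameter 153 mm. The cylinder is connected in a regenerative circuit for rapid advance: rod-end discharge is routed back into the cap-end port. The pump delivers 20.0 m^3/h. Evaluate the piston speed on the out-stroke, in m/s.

v ≈ 0.302 m/s

In regeneration the rod-end outflow joins the pump flow into the cap end, so the net volume the pump must supply per unit advance equals the rod cross-section area.
Rod cross-section A_rod = π/4 × (153 mm)² = 18390 mm^2
v = Q_pump / A_rod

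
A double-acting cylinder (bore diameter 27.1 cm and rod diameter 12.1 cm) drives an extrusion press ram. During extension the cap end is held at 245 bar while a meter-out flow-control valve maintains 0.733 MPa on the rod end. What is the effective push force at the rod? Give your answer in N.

Cap-side area A_cap = π/4 × (27.1 cm)² = 576.8 cm^2
Rod-side annular area A_ann = π/4 × (27.1² − 12.1²) = 461.8 cm^2
Net thrust = P_cap·A_cap − P_rod·A_ann = 1.413e6 N − 33850 N

F ≈ 1.38e6 N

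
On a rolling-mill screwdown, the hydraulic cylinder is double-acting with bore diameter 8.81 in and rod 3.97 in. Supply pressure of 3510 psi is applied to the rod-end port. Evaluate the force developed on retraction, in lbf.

F ≈ 1.71e5 lbf

Rod-side annular area A_ann = π/4 × (8.81² − 3.97²) = 48.58 in^2
On retraction the pressure acts on the annular area (bore minus rod).
F = P × A_ann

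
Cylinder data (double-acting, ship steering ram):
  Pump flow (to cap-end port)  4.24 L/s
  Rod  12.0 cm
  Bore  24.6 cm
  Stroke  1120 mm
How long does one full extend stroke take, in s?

t ≈ 12.6 s

Cap-side area A_cap = π/4 × (24.6 cm)² = 475.3 cm^2
Swept volume V = A × L; t = V / Q = A·L / Q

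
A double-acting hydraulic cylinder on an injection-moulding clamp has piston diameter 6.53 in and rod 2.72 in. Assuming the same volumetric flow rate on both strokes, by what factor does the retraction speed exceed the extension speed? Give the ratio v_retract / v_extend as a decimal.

v_ret/v_ext ≈ 1.21

Cap-side area A_cap = π/4 × (6.53 in)² = 33.49 in^2
Rod-side annular area A_ann = π/4 × (6.53² − 2.72²) = 27.68 in^2
For equal Q, v ∝ 1/A, so v_ret/v_ext = A_cap/A_ann.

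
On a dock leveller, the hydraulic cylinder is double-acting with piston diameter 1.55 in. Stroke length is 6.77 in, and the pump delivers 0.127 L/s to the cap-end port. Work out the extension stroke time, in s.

Cap-side area A_cap = π/4 × (1.55 in)² = 1.887 in^2
Swept volume V = A × L; t = V / Q = A·L / Q

t ≈ 1.65 s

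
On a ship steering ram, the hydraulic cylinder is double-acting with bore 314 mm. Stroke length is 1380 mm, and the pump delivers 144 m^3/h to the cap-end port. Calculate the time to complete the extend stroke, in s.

Cap-side area A_cap = π/4 × (314 mm)² = 77440 mm^2
Swept volume V = A × L; t = V / Q = A·L / Q

t ≈ 2.67 s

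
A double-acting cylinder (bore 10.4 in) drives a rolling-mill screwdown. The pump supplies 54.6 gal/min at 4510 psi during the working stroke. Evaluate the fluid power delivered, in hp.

Hydraulic power = P × Q

W ≈ 144 hp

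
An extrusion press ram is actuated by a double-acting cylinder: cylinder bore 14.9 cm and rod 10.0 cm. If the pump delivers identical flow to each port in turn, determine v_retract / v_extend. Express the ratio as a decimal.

Cap-side area A_cap = π/4 × (14.9 cm)² = 174.4 cm^2
Rod-side annular area A_ann = π/4 × (14.9² − 10.0²) = 95.83 cm^2
For equal Q, v ∝ 1/A, so v_ret/v_ext = A_cap/A_ann.

v_ret/v_ext ≈ 1.82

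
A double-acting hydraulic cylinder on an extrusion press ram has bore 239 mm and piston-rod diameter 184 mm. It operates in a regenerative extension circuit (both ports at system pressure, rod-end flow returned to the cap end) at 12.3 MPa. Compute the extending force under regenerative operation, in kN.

With equal pressure on both faces, forces on the annular region cancel; the net push is pressure × rod cross-section.
Rod cross-section A_rod = π/4 × (184 mm)² = 26590 mm^2
F = P × A_rod

F ≈ 327 kN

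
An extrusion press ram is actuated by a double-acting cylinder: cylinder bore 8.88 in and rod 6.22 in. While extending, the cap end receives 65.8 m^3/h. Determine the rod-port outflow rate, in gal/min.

Cap-side area A_cap = π/4 × (8.88 in)² = 61.93 in^2
Rod-side annular area A_ann = π/4 × (8.88² − 6.22²) = 31.55 in^2
Piston speed v = Q_in/A_cap; rod-end outflow Q_out = v × A_ann = Q_in × A_ann/A_cap.

Q_out ≈ 148 gal/min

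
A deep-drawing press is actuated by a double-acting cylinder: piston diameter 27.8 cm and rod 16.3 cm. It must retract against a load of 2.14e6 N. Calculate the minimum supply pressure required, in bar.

Rod-side annular area A_ann = π/4 × (27.8² − 16.3²) = 398.3 cm^2
Retraction: pressure acts on the annular area.
P = F / A = 2.14e6 N / A

P ≈ 537 bar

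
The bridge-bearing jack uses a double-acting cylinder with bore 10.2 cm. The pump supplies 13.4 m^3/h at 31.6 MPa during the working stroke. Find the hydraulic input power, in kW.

W ≈ 118 kW

Hydraulic power = P × Q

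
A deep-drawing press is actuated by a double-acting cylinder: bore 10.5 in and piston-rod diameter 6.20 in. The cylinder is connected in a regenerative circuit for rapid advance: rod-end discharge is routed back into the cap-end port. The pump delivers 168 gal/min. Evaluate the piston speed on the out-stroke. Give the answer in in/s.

v ≈ 21.4 in/s

In regeneration the rod-end outflow joins the pump flow into the cap end, so the net volume the pump must supply per unit advance equals the rod cross-section area.
Rod cross-section A_rod = π/4 × (6.20 in)² = 30.19 in^2
v = Q_pump / A_rod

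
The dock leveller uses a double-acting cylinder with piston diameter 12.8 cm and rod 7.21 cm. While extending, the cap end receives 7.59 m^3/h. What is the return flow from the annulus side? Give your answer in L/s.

Cap-side area A_cap = π/4 × (12.8 cm)² = 128.7 cm^2
Rod-side annular area A_ann = π/4 × (12.8² − 7.21²) = 87.85 cm^2
Piston speed v = Q_in/A_cap; rod-end outflow Q_out = v × A_ann = Q_in × A_ann/A_cap.

Q_out ≈ 1.44 L/s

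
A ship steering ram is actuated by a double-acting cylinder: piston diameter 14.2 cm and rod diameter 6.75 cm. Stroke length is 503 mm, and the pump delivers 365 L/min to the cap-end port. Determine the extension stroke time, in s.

t ≈ 1.31 s

Cap-side area A_cap = π/4 × (14.2 cm)² = 158.4 cm^2
Swept volume V = A × L; t = V / Q = A·L / Q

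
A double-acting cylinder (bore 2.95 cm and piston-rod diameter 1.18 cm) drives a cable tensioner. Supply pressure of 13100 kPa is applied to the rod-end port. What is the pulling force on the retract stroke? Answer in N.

Rod-side annular area A_ann = π/4 × (2.95² − 1.18²) = 5.741 cm^2
On retraction the pressure acts on the annular area (bore minus rod).
F = P × A_ann

F ≈ 7520 N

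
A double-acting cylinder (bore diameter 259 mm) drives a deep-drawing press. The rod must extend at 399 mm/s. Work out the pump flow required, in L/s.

Q ≈ 21.0 L/s

Cap-side area A_cap = π/4 × (259 mm)² = 52690 mm^2
Q = A × v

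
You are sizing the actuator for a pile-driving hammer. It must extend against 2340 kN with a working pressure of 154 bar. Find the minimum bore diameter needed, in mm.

D ≈ 440 mm

Extension force acts on the full piston face: F = P × (π/4)D².
D = √(4F / (πP)) = √(4 × 2340 kN / (π × 154 bar))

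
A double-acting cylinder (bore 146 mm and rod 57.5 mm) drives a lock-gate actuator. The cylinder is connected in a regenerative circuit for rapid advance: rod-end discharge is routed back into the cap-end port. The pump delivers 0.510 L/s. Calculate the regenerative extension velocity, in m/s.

In regeneration the rod-end outflow joins the pump flow into the cap end, so the net volume the pump must supply per unit advance equals the rod cross-section area.
Rod cross-section A_rod = π/4 × (57.5 mm)² = 2597 mm^2
v = Q_pump / A_rod

v ≈ 0.196 m/s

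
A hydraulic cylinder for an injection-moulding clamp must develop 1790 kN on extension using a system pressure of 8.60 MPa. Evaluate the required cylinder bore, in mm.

D ≈ 515 mm

Extension force acts on the full piston face: F = P × (π/4)D².
D = √(4F / (πP)) = √(4 × 1790 kN / (π × 8.60 MPa))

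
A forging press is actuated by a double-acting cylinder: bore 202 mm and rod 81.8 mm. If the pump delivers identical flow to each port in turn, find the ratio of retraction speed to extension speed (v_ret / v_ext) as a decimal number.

Cap-side area A_cap = π/4 × (202 mm)² = 32050 mm^2
Rod-side annular area A_ann = π/4 × (202² − 81.8²) = 26790 mm^2
For equal Q, v ∝ 1/A, so v_ret/v_ext = A_cap/A_ann.

v_ret/v_ext ≈ 1.20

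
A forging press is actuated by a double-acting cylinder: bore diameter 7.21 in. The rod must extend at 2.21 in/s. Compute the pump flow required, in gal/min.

Q ≈ 23.4 gal/min

Cap-side area A_cap = π/4 × (7.21 in)² = 40.83 in^2
Q = A × v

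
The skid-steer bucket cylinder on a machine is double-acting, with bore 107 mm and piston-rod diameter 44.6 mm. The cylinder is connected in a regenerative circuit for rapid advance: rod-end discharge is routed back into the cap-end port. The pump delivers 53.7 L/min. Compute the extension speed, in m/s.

v ≈ 0.573 m/s

In regeneration the rod-end outflow joins the pump flow into the cap end, so the net volume the pump must supply per unit advance equals the rod cross-section area.
Rod cross-section A_rod = π/4 × (44.6 mm)² = 1562 mm^2
v = Q_pump / A_rod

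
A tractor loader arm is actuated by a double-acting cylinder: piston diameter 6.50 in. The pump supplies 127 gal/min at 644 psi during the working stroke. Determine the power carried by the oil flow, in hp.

Hydraulic power = P × Q

W ≈ 47.7 hp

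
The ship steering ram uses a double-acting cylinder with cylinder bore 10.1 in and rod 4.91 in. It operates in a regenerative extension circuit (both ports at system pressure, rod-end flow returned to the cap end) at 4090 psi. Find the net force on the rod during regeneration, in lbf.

With equal pressure on both faces, forces on the annular region cancel; the net push is pressure × rod cross-section.
Rod cross-section A_rod = π/4 × (4.91 in)² = 18.93 in^2
F = P × A_rod

F ≈ 77400 lbf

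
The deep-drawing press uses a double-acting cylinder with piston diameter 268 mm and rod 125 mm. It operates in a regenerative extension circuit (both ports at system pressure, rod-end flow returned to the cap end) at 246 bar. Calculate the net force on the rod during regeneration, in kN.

With equal pressure on both faces, forces on the annular region cancel; the net push is pressure × rod cross-section.
Rod cross-section A_rod = π/4 × (125 mm)² = 12270 mm^2
F = P × A_rod

F ≈ 302 kN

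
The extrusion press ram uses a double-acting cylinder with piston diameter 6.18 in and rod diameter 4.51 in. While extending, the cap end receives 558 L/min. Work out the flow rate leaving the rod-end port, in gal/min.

Cap-side area A_cap = π/4 × (6.18 in)² = 30.00 in^2
Rod-side annular area A_ann = π/4 × (6.18² − 4.51²) = 14.02 in^2
Piston speed v = Q_in/A_cap; rod-end outflow Q_out = v × A_ann = Q_in × A_ann/A_cap.

Q_out ≈ 68.9 gal/min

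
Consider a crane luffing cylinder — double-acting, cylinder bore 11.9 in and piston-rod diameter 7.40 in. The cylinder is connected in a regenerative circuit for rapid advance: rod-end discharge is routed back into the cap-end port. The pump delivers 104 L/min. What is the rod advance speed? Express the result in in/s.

In regeneration the rod-end outflow joins the pump flow into the cap end, so the net volume the pump must supply per unit advance equals the rod cross-section area.
Rod cross-section A_rod = π/4 × (7.40 in)² = 43.01 in^2
v = Q_pump / A_rod

v ≈ 2.46 in/s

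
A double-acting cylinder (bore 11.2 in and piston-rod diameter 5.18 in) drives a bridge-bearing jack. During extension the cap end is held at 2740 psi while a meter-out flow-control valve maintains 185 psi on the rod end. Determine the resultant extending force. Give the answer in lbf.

Cap-side area A_cap = π/4 × (11.2 in)² = 98.52 in^2
Rod-side annular area A_ann = π/4 × (11.2² − 5.18²) = 77.45 in^2
Net thrust = P_cap·A_cap − P_rod·A_ann = 2.699e5 lbf − 14330 lbf

F ≈ 2.56e5 lbf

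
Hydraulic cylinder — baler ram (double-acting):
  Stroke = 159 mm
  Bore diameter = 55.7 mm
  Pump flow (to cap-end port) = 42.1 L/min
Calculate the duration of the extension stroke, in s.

t ≈ 0.552 s

Cap-side area A_cap = π/4 × (55.7 mm)² = 2437 mm^2
Swept volume V = A × L; t = V / Q = A·L / Q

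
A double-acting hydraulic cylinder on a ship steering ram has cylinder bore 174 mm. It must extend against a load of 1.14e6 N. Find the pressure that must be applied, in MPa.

Cap-side area A_cap = π/4 × (174 mm)² = 23780 mm^2
P = F / A = 1.14e6 N / A

P ≈ 47.9 MPa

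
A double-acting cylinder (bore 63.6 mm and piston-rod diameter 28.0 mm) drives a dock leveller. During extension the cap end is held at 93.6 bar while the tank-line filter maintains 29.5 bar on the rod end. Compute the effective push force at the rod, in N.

Cap-side area A_cap = π/4 × (63.6 mm)² = 3177 mm^2
Rod-side annular area A_ann = π/4 × (63.6² − 28.0²) = 2561 mm^2
Net thrust = P_cap·A_cap − P_rod·A_ann = 29740 N − 7555 N

F ≈ 22200 N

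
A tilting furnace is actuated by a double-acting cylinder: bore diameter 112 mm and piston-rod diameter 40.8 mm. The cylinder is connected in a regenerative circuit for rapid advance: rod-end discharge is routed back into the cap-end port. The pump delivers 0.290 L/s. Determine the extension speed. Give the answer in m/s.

v ≈ 0.222 m/s

In regeneration the rod-end outflow joins the pump flow into the cap end, so the net volume the pump must supply per unit advance equals the rod cross-section area.
Rod cross-section A_rod = π/4 × (40.8 mm)² = 1307 mm^2
v = Q_pump / A_rod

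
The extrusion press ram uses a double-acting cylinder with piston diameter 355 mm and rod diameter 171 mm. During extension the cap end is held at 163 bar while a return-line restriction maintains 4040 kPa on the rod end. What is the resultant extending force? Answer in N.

Cap-side area A_cap = π/4 × (355 mm)² = 98980 mm^2
Rod-side annular area A_ann = π/4 × (355² − 171²) = 76010 mm^2
Net thrust = P_cap·A_cap − P_rod·A_ann = 1.613e6 N − 3.071e5 N

F ≈ 1.31e6 N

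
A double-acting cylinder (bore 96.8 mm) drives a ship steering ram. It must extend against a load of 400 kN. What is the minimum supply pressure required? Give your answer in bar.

Cap-side area A_cap = π/4 × (96.8 mm)² = 7359 mm^2
P = F / A = 400 kN / A

P ≈ 544 bar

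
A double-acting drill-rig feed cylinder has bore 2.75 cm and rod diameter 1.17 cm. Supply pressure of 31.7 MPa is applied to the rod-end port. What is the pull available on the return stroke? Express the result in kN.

Rod-side annular area A_ann = π/4 × (2.75² − 1.17²) = 4.864 cm^2
On retraction the pressure acts on the annular area (bore minus rod).
F = P × A_ann

F ≈ 15.4 kN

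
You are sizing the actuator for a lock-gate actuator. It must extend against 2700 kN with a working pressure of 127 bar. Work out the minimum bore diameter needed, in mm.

D ≈ 520 mm

Extension force acts on the full piston face: F = P × (π/4)D².
D = √(4F / (πP)) = √(4 × 2700 kN / (π × 127 bar))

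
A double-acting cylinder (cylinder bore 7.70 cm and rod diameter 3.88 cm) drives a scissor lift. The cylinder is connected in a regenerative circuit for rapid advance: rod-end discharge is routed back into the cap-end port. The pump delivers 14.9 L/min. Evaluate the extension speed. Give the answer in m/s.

In regeneration the rod-end outflow joins the pump flow into the cap end, so the net volume the pump must supply per unit advance equals the rod cross-section area.
Rod cross-section A_rod = π/4 × (3.88 cm)² = 11.82 cm^2
v = Q_pump / A_rod

v ≈ 0.210 m/s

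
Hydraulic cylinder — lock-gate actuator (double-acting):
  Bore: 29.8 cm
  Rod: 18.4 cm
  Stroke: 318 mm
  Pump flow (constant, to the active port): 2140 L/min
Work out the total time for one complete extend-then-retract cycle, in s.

t ≈ 1.01 s

Cap-side area A_cap = π/4 × (29.8 cm)² = 697.5 cm^2
Rod-side annular area A_ann = π/4 × (29.8² − 18.4²) = 431.6 cm^2
t_ext = A_cap·L/Q = 0.6219 s
t_ret = A_ann·L/Q = 0.3848 s
t_cycle = t_ext + t_ret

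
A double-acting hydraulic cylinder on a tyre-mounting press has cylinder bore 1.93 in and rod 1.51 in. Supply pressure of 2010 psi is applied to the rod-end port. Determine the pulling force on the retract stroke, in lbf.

F ≈ 2280 lbf

Rod-side annular area A_ann = π/4 × (1.93² − 1.51²) = 1.135 in^2
On retraction the pressure acts on the annular area (bore minus rod).
F = P × A_ann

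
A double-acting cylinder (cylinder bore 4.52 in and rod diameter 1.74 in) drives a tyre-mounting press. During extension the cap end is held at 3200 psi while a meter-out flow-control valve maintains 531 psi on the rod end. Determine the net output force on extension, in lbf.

F ≈ 44100 lbf

Cap-side area A_cap = π/4 × (4.52 in)² = 16.05 in^2
Rod-side annular area A_ann = π/4 × (4.52² − 1.74²) = 13.67 in^2
Net thrust = P_cap·A_cap − P_rod·A_ann = 51350 lbf − 7258 lbf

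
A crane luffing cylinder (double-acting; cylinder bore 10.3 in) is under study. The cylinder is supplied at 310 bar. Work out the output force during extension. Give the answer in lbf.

F ≈ 3.75e5 lbf

Cap-side area A_cap = π/4 × (10.3 in)² = 83.32 in^2
F = P × A_cap = 310 bar × A_cap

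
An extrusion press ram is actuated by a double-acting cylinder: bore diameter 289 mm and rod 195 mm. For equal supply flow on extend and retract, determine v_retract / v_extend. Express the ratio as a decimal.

Cap-side area A_cap = π/4 × (289 mm)² = 65600 mm^2
Rod-side annular area A_ann = π/4 × (289² − 195²) = 35730 mm^2
For equal Q, v ∝ 1/A, so v_ret/v_ext = A_cap/A_ann.

v_ret/v_ext ≈ 1.84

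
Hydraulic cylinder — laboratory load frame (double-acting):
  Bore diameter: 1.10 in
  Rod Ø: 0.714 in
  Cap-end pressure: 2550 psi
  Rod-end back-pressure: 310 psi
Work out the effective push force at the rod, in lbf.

Cap-side area A_cap = π/4 × (1.10 in)² = 0.9503 in^2
Rod-side annular area A_ann = π/4 × (1.10² − 0.714²) = 0.5499 in^2
Net thrust = P_cap·A_cap − P_rod·A_ann = 2423 lbf − 170.5 lbf

F ≈ 2250 lbf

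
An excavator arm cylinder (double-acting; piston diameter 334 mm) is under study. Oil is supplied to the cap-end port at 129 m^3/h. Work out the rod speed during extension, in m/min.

v ≈ 24.5 m/min

Cap-side area A_cap = π/4 × (334 mm)² = 87620 mm^2
v = Q / A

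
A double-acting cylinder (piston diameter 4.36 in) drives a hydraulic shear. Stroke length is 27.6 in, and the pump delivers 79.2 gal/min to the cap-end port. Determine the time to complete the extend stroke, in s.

Cap-side area A_cap = π/4 × (4.36 in)² = 14.93 in^2
Swept volume V = A × L; t = V / Q = A·L / Q

t ≈ 1.35 s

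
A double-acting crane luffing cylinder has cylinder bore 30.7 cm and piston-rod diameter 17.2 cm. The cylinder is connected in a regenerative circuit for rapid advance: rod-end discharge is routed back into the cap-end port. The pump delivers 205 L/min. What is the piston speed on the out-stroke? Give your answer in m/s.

v ≈ 0.147 m/s

In regeneration the rod-end outflow joins the pump flow into the cap end, so the net volume the pump must supply per unit advance equals the rod cross-section area.
Rod cross-section A_rod = π/4 × (17.2 cm)² = 232.4 cm^2
v = Q_pump / A_rod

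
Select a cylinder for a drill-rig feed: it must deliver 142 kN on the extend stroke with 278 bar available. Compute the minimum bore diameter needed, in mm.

D ≈ 80.6 mm

Extension force acts on the full piston face: F = P × (π/4)D².
D = √(4F / (πP)) = √(4 × 142 kN / (π × 278 bar))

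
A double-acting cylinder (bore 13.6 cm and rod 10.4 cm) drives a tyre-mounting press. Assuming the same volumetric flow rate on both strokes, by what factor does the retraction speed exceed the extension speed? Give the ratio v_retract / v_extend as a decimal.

Cap-side area A_cap = π/4 × (13.6 cm)² = 145.3 cm^2
Rod-side annular area A_ann = π/4 × (13.6² − 10.4²) = 60.32 cm^2
For equal Q, v ∝ 1/A, so v_ret/v_ext = A_cap/A_ann.

v_ret/v_ext ≈ 2.41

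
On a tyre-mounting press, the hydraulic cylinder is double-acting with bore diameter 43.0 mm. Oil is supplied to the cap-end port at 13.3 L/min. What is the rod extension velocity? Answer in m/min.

v ≈ 9.16 m/min

Cap-side area A_cap = π/4 × (43.0 mm)² = 1452 mm^2
v = Q / A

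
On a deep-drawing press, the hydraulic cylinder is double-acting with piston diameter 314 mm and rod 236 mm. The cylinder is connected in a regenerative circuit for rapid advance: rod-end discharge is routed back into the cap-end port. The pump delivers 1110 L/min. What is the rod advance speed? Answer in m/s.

In regeneration the rod-end outflow joins the pump flow into the cap end, so the net volume the pump must supply per unit advance equals the rod cross-section area.
Rod cross-section A_rod = π/4 × (236 mm)² = 43740 mm^2
v = Q_pump / A_rod

v ≈ 0.423 m/s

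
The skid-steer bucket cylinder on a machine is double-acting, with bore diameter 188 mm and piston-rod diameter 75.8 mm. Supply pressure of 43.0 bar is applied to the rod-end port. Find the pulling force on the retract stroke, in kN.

F ≈ 100 kN

Rod-side annular area A_ann = π/4 × (188² − 75.8²) = 23250 mm^2
On retraction the pressure acts on the annular area (bore minus rod).
F = P × A_ann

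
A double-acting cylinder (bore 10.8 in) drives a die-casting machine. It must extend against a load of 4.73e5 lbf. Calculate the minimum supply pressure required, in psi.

P ≈ 5160 psi

Cap-side area A_cap = π/4 × (10.8 in)² = 91.61 in^2
P = F / A = 4.73e5 lbf / A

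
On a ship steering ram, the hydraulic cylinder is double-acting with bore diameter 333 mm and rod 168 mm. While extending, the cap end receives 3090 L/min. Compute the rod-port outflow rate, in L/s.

Cap-side area A_cap = π/4 × (333 mm)² = 87090 mm^2
Rod-side annular area A_ann = π/4 × (333² − 168²) = 64920 mm^2
Piston speed v = Q_in/A_cap; rod-end outflow Q_out = v × A_ann = Q_in × A_ann/A_cap.

Q_out ≈ 38.4 L/s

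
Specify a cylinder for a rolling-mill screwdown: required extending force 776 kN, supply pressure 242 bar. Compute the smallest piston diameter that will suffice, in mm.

Extension force acts on the full piston face: F = P × (π/4)D².
D = √(4F / (πP)) = √(4 × 776 kN / (π × 242 bar))

D ≈ 202 mm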